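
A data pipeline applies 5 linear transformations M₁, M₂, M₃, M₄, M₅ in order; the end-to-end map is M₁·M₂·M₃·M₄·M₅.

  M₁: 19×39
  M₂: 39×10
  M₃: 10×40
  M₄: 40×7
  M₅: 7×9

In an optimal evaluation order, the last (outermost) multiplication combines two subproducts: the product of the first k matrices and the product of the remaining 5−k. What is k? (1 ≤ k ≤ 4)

4

Adjacent pairs: M₁M₂ = 19·39·10 = 7410; M₂M₃ = 39·10·40 = 15600; M₃M₄ = 10·40·7 = 2800; M₄M₅ = 40·7·9 = 2520.
Length 3: M₁..M₃: k=1: 0+15600+19·39·40=45240; k=2: 7410+0+19·10·40=15010 → min 15010 | M₂..M₄: k=2: 0+2800+39·10·7=5530; k=3: 15600+0+39·40·7=26520 → min 5530 | M₃..M₅: k=3: 0+2520+10·40·9=6120; k=4: 2800+0+10·7·9=3430 → min 3430.
Length 4: M₁..M₄: k=1: 0+5530+19·39·7=10717; k=2: 7410+2800+19·10·7=11540; k=3: 15010+0+19·40·7=20330 → min 10717 | M₂..M₅: k=2: 0+3430+39·10·9=6940; k=3: 15600+2520+39·40·9=32160; k=4: 5530+0+39·7·9=7987 → min 6940.
Top-level splits: k=1: (M₁..M₁)·(M₂..M₅) → 0+6940+19·39·9 = 13609; k=2: (M₁..M₂)·(M₃..M₅) → 7410+3430+19·10·9 = 12550; k=3: (M₁..M₃)·(M₄..M₅) → 15010+2520+19·40·9 = 24370; k=4: (M₁..M₄)·(M₅..M₅) → 10717+0+19·7·9 = 11914.
Best split is after M₄, i.e. k = 4.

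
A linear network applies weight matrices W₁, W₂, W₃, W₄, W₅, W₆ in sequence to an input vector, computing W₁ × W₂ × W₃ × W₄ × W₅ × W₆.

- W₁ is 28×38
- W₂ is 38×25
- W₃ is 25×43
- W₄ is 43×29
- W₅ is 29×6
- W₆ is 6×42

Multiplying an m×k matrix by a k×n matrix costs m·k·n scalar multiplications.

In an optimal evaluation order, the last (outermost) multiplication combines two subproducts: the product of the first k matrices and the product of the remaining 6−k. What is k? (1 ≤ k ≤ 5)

Adjacent pairs: W₁W₂ = 28·38·25 = 26600; W₂W₃ = 38·25·43 = 40850; W₃W₄ = 25·43·29 = 31175; W₄W₅ = 43·29·6 = 7482; W₅W₆ = 29·6·42 = 7308.
Length 3: W₁..W₃: k=1: 0+40850+28·38·43=86602; k=2: 26600+0+28·25·43=56700 → min 56700 | W₂..W₄: k=2: 0+31175+38·25·29=58725; k=3: 40850+0+38·43·29=88236 → min 58725 | W₃..W₅: k=3: 0+7482+25·43·6=13932; k=4: 31175+0+25·29·6=35525 → min 13932 | W₄..W₆: k=4: 0+7308+43·29·42=59682; k=5: 7482+0+43·6·42=18318 → min 18318.
Length 4: W₁..W₄: k=1: 0+58725+28·38·29=89581; k=2: 26600+31175+28·25·29=78075; k=3: 56700+0+28·43·29=91616 → min 78075 | W₂..W₅: k=2: 0+13932+38·25·6=19632; k=3: 40850+7482+38·43·6=58136; k=4: 58725+0+38·29·6=65337 → min 19632 | W₃..W₆: k=3: 0+18318+25·43·42=63468; k=4: 31175+7308+25·29·42=68933; k=5: 13932+0+25·6·42=20232 → min 20232.
Length 5: W₁..W₅: k=1: 0+19632+28·38·6=26016; k=2: 26600+13932+28·25·6=44732; k=3: 56700+7482+28·43·6=71406; k=4: 78075+0+28·29·6=82947 → min 26016 | W₂..W₆: k=2: 0+20232+38·25·42=60132; k=3: 40850+18318+38·43·42=127796; k=4: 58725+7308+38·29·42=112317; k=5: 19632+0+38·6·42=29208 → min 29208.
Top-level splits: k=1: (W₁..W₁)·(W₂..W₆) → 0+29208+28·38·42 = 73896; k=2: (W₁..W₂)·(W₃..W₆) → 26600+20232+28·25·42 = 76232; k=3: (W₁..W₃)·(W₄..W₆) → 56700+18318+28·43·42 = 125586; k=4: (W₁..W₄)·(W₅..W₆) → 78075+7308+28·29·42 = 119487; k=5: (W₁..W₅)·(W₆..W₆) → 26016+0+28·6·42 = 33072.
Best split is after W₅, i.e. k = 5.

5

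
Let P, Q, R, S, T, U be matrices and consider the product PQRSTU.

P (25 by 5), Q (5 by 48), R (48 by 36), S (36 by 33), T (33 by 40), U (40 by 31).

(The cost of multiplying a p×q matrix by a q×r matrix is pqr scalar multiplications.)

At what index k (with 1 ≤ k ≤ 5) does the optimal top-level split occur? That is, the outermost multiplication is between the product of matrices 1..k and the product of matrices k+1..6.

Adjacent pairs: PQ = 25·5·48 = 6000; QR = 5·48·36 = 8640; RS = 48·36·33 = 57024; ST = 36·33·40 = 47520; TU = 33·40·31 = 40920.
Length 3: P..R: k=1: 0+8640+25·5·36=13140; k=2: 6000+0+25·48·36=49200 → min 13140 | Q..S: k=2: 0+57024+5·48·33=64944; k=3: 8640+0+5·36·33=14580 → min 14580 | R..T: k=3: 0+47520+48·36·40=116640; k=4: 57024+0+48·33·40=120384 → min 116640 | S..U: k=4: 0+40920+36·33·31=77748; k=5: 47520+0+36·40·31=92160 → min 77748.
Length 4: P..S: k=1: 0+14580+25·5·33=18705; k=2: 6000+57024+25·48·33=102624; k=3: 13140+0+25·36·33=42840 → min 18705 | Q..T: k=2: 0+116640+5·48·40=126240; k=3: 8640+47520+5·36·40=63360; k=4: 14580+0+5·33·40=21180 → min 21180 | R..U: k=3: 0+77748+48·36·31=131316; k=4: 57024+40920+48·33·31=147048; k=5: 116640+0+48·40·31=176160 → min 131316.
Length 5: P..T: k=1: 0+21180+25·5·40=26180; k=2: 6000+116640+25·48·40=170640; k=3: 13140+47520+25·36·40=96660; k=4: 18705+0+25·33·40=51705 → min 26180 | Q..U: k=2: 0+131316+5·48·31=138756; k=3: 8640+77748+5·36·31=91968; k=4: 14580+40920+5·33·31=60615; k=5: 21180+0+5·40·31=27380 → min 27380.
Top-level splits: k=1: (P..P)·(Q..U) → 0+27380+25·5·31 = 31255; k=2: (P..Q)·(R..U) → 6000+131316+25·48·31 = 174516; k=3: (P..R)·(S..U) → 13140+77748+25·36·31 = 118788; k=4: (P..S)·(T..U) → 18705+40920+25·33·31 = 85200; k=5: (P..T)·(U..U) → 26180+0+25·40·31 = 57180.
Best split is after P, i.e. k = 1.

1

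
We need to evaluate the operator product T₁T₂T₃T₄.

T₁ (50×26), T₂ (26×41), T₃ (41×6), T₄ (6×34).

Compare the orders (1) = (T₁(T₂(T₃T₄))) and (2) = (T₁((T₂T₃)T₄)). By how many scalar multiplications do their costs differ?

Order (1) = (T₁(T₂(T₃T₄))): (T₃T₄): 41×6 by 6×34 → 41×34, cost 41·6·34 = 8364; (T₂(T₃T₄)): 26×41 by 41×34 → 26×34, cost 26·41·34 = 36244; cumulative 44608; (T₁(T₂(T₃T₄))): 50×26 by 26×34 → 50×34, cost 50·26·34 = 44200; cumulative 88808. Total 88808.
Order (2) = (T₁((T₂T₃)T₄)): (T₂T₃): 26×41 by 41×6 → 26×6, cost 26·41·6 = 6396; ((T₂T₃)T₄): 26×6 by 6×34 → 26×34, cost 26·6·34 = 5304; cumulative 11700; (T₁((T₂T₃)T₄)): 50×26 by 26×34 → 50×34, cost 50·26·34 = 44200; cumulative 55900. Total 55900.
Difference: |88808 − 55900| = 32908.

32908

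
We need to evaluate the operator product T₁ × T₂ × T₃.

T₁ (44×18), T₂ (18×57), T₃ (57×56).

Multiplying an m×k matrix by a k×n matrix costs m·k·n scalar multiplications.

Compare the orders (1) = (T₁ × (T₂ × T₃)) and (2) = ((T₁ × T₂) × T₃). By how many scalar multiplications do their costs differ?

83784

Order (1) = (T₁ × (T₂ × T₃)): (T₂ × T₃): 18×57 by 57×56 → 18×56, cost 18·57·56 = 57456; (T₁ × (T₂ × T₃)): 44×18 by 18×56 → 44×56, cost 44·18·56 = 44352; cumulative 101808. Total 101808.
Order (2) = ((T₁ × T₂) × T₃): (T₁ × T₂): 44×18 by 18×57 → 44×57, cost 44·18·57 = 45144; ((T₁ × T₂) × T₃): 44×57 by 57×56 → 44×56, cost 44·57·56 = 140448; cumulative 185592. Total 185592.
Difference: |101808 − 185592| = 83784.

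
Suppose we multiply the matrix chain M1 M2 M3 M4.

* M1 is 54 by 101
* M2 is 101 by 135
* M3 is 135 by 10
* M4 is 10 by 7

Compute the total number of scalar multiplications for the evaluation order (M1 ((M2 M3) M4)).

(M2 M3): 101×135 by 135×10 → 101×10, cost 101·135·10 = 136350
((M2 M3) M4): 101×10 by 10×7 → 101×7, cost 101·10·7 = 7070; cumulative 143420
(M1 ((M2 M3) M4)): 54×101 by 101×7 → 54×7, cost 54·101·7 = 38178; cumulative 181598
Total: 181598 scalar multiplications.

181598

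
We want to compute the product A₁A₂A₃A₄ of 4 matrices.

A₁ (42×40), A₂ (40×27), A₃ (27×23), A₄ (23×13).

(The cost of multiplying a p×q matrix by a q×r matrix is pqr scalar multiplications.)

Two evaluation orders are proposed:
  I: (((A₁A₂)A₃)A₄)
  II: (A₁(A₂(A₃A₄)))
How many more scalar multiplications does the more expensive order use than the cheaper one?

Order I = (((A₁A₂)A₃)A₄): (A₁A₂): 42×40 by 40×27 → 42×27, cost 42·40·27 = 45360; ((A₁A₂)A₃): 42×27 by 27×23 → 42×23, cost 42·27·23 = 26082; cumulative 71442; (((A₁A₂)A₃)A₄): 42×23 by 23×13 → 42×13, cost 42·23·13 = 12558; cumulative 84000. Total 84000.
Order II = (A₁(A₂(A₃A₄))): (A₃A₄): 27×23 by 23×13 → 27×13, cost 27·23·13 = 8073; (A₂(A₃A₄)): 40×27 by 27×13 → 40×13, cost 40·27·13 = 14040; cumulative 22113; (A₁(A₂(A₃A₄))): 42×40 by 40×13 → 42×13, cost 42·40·13 = 21840; cumulative 43953. Total 43953.
Difference: |84000 − 43953| = 40047.

40047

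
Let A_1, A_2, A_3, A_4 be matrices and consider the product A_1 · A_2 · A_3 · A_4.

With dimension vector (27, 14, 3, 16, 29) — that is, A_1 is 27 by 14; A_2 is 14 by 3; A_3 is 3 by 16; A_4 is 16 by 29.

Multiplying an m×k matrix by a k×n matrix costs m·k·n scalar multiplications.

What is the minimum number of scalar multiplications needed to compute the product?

4875

Adjacent pairs: A_1A_2 = 27·14·3 = 1134; A_2A_3 = 14·3·16 = 672; A_3A_4 = 3·16·29 = 1392.
Length 3: A_1..A_3: k=1: 0+672+27·14·16=6720; k=2: 1134+0+27·3·16=2430 → min 2430 | A_2..A_4: k=2: 0+1392+14·3·29=2610; k=3: 672+0+14·16·29=7168 → min 2610.
Length 4: A_1..A_4: k=1: 0+2610+27·14·29=13572; k=2: 1134+1392+27·3·29=4875; k=3: 2430+0+27·16·29=14958 → min 4875.
Optimal order: ((A_1 · A_2) · (A_3 · A_4)) with cost 4875.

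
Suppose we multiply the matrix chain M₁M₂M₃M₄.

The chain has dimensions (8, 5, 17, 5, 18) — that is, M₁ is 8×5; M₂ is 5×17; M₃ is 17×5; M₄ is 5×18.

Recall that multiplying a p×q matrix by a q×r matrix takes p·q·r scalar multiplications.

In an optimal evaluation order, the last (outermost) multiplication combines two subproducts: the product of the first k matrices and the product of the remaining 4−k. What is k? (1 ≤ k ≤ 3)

3

Adjacent pairs: M₁M₂ = 8·5·17 = 680; M₂M₃ = 5·17·5 = 425; M₃M₄ = 17·5·18 = 1530.
Length 3: M₁..M₃: k=1: 0+425+8·5·5=625; k=2: 680+0+8·17·5=1360 → min 625 | M₂..M₄: k=2: 0+1530+5·17·18=3060; k=3: 425+0+5·5·18=875 → min 875.
Top-level splits: k=1: (M₁..M₁)·(M₂..M₄) → 0+875+8·5·18 = 1595; k=2: (M₁..M₂)·(M₃..M₄) → 680+1530+8·17·18 = 4658; k=3: (M₁..M₃)·(M₄..M₄) → 625+0+8·5·18 = 1345.
Best split is after M₃, i.e. k = 3.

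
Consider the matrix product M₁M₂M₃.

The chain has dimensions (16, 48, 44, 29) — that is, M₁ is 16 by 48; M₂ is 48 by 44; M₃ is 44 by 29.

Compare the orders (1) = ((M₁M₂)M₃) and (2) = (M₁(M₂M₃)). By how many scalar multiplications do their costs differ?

29312

Order (1) = ((M₁M₂)M₃): (M₁M₂): 16×48 by 48×44 → 16×44, cost 16·48·44 = 33792; ((M₁M₂)M₃): 16×44 by 44×29 → 16×29, cost 16·44·29 = 20416; cumulative 54208. Total 54208.
Order (2) = (M₁(M₂M₃)): (M₂M₃): 48×44 by 44×29 → 48×29, cost 48·44·29 = 61248; (M₁(M₂M₃)): 16×48 by 48×29 → 16×29, cost 16·48·29 = 22272; cumulative 83520. Total 83520.
Difference: |54208 − 83520| = 29312.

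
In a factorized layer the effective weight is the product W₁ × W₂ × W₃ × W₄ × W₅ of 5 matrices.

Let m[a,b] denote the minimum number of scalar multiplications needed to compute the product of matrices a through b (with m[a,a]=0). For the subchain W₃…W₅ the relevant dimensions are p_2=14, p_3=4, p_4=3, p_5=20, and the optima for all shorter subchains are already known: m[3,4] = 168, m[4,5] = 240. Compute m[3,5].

m[3,5] = min over k∈[3,4] of m[3,k]+m[k+1,5]+p_{2}·p_k·p_{5}.
k=3: 0 + 240 + 14·4·20 = 1360; k=4: 168 + 0 + 14·3·20 = 1008.
Minimum: 1008 at k=4.

1008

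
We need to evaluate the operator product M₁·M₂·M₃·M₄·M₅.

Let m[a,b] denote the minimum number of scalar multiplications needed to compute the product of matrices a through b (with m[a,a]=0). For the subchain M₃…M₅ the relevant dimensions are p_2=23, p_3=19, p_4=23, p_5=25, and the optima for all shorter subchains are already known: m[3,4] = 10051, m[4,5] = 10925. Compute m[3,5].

21850

m[3,5] = min over k∈[3,4] of m[3,k]+m[k+1,5]+p_{2}·p_k·p_{5}.
k=3: 0 + 10925 + 23·19·25 = 21850; k=4: 10051 + 0 + 23·23·25 = 23276.
Minimum: 21850 at k=3.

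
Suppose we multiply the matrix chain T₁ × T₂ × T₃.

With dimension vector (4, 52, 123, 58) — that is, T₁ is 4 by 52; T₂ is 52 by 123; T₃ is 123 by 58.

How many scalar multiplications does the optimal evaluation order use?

54120

Order (T₁ × (T₂ × T₃)): (T₂ × T₃): 52×123 by 123×58 → 52×58, cost 52·123·58 = 370968; (T₁ × (T₂ × T₃)): 4×52 by 52×58 → 4×58, cost 4·52·58 = 12064; cumulative 383032. Total 383032.
Order ((T₁ × T₂) × T₃): (T₁ × T₂): 4×52 by 52×123 → 4×123, cost 4·52·123 = 25584; ((T₁ × T₂) × T₃): 4×123 by 123×58 → 4×58, cost 4·123·58 = 28536; cumulative 54120. Total 54120.
Minimum: 54120.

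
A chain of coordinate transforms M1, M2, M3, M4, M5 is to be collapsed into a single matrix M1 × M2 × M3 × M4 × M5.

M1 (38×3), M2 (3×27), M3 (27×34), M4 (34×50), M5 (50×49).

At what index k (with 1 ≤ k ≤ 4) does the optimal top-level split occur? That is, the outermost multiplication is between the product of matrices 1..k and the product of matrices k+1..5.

Adjacent pairs: M1M2 = 38·3·27 = 3078; M2M3 = 3·27·34 = 2754; M3M4 = 27·34·50 = 45900; M4M5 = 34·50·49 = 83300.
Length 3: M1..M3: k=1: 0+2754+38·3·34=6630; k=2: 3078+0+38·27·34=37962 → min 6630 | M2..M4: k=2: 0+45900+3·27·50=49950; k=3: 2754+0+3·34·50=7854 → min 7854 | M3..M5: k=3: 0+83300+27·34·49=128282; k=4: 45900+0+27·50·49=112050 → min 112050.
Length 4: M1..M4: k=1: 0+7854+38·3·50=13554; k=2: 3078+45900+38·27·50=100278; k=3: 6630+0+38·34·50=71230 → min 13554 | M2..M5: k=2: 0+112050+3·27·49=116019; k=3: 2754+83300+3·34·49=91052; k=4: 7854+0+3·50·49=15204 → min 15204.
Top-level splits: k=1: (M1..M1)·(M2..M5) → 0+15204+38·3·49 = 20790; k=2: (M1..M2)·(M3..M5) → 3078+112050+38·27·49 = 165402; k=3: (M1..M3)·(M4..M5) → 6630+83300+38·34·49 = 153238; k=4: (M1..M4)·(M5..M5) → 13554+0+38·50·49 = 106654.
Best split is after M1, i.e. k = 1.

1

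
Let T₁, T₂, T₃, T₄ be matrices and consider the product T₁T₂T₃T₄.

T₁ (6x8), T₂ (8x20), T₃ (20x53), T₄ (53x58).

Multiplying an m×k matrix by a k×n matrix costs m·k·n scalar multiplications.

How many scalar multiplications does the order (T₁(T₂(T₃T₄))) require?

(T₃T₄): 20×53 by 53×58 → 20×58, cost 20·53·58 = 61480
(T₂(T₃T₄)): 8×20 by 20×58 → 8×58, cost 8·20·58 = 9280; cumulative 70760
(T₁(T₂(T₃T₄))): 6×8 by 8×58 → 6×58, cost 6·8·58 = 2784; cumulative 73544
Total: 73544 scalar multiplications.

73544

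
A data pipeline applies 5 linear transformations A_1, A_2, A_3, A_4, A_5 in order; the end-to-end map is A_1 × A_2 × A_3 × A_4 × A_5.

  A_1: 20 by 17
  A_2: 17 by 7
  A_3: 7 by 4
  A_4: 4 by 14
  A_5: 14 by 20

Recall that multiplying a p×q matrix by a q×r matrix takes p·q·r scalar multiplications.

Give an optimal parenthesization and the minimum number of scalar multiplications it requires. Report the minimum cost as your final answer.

4556

Adjacent pairs: A_1A_2 = 20·17·7 = 2380; A_2A_3 = 17·7·4 = 476; A_3A_4 = 7·4·14 = 392; A_4A_5 = 4·14·20 = 1120.
Length 3: A_1..A_3: k=1: 0+476+20·17·4=1836; k=2: 2380+0+20·7·4=2940 → min 1836 | A_2..A_4: k=2: 0+392+17·7·14=2058; k=3: 476+0+17·4·14=1428 → min 1428 | A_3..A_5: k=3: 0+1120+7·4·20=1680; k=4: 392+0+7·14·20=2352 → min 1680.
Length 4: A_1..A_4: k=1: 0+1428+20·17·14=6188; k=2: 2380+392+20·7·14=4732; k=3: 1836+0+20·4·14=2956 → min 2956 | A_2..A_5: k=2: 0+1680+17·7·20=4060; k=3: 476+1120+17·4·20=2956; k=4: 1428+0+17·14·20=6188 → min 2956.
Length 5: A_1..A_5: k=1: 0+2956+20·17·20=9756; k=2: 2380+1680+20·7·20=6860; k=3: 1836+1120+20·4·20=4556; k=4: 2956+0+20·14·20=8556 → min 4556.
Optimal parenthesization: ((A_1 × (A_2 × A_3)) × (A_4 × A_5)) with cost 4556.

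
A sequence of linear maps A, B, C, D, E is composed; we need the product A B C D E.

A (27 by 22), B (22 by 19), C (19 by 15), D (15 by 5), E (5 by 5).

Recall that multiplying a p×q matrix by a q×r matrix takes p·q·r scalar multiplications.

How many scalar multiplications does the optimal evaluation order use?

6860

Adjacent pairs: AB = 27·22·19 = 11286; BC = 22·19·15 = 6270; CD = 19·15·5 = 1425; DE = 15·5·5 = 375.
Length 3: A..C: k=1: 0+6270+27·22·15=15180; k=2: 11286+0+27·19·15=18981 → min 15180 | B..D: k=2: 0+1425+22·19·5=3515; k=3: 6270+0+22·15·5=7920 → min 3515 | C..E: k=3: 0+375+19·15·5=1800; k=4: 1425+0+19·5·5=1900 → min 1800.
Length 4: A..D: k=1: 0+3515+27·22·5=6485; k=2: 11286+1425+27·19·5=15276; k=3: 15180+0+27·15·5=17205 → min 6485 | B..E: k=2: 0+1800+22·19·5=3890; k=3: 6270+375+22·15·5=8295; k=4: 3515+0+22·5·5=4065 → min 3890.
Length 5: A..E: k=1: 0+3890+27·22·5=6860; k=2: 11286+1800+27·19·5=15651; k=3: 15180+375+27·15·5=17580; k=4: 6485+0+27·5·5=7160 → min 6860.
Optimal order: (A (B (C (D E)))) with cost 6860.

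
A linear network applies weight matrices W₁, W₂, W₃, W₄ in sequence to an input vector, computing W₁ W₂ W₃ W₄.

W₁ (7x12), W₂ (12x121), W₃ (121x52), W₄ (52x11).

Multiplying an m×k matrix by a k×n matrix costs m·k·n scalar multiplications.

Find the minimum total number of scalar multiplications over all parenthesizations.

Adjacent pairs: W₁W₂ = 7·12·121 = 10164; W₂W₃ = 12·121·52 = 75504; W₃W₄ = 121·52·11 = 69212.
Length 3: W₁..W₃: k=1: 0+75504+7·12·52=79872; k=2: 10164+0+7·121·52=54208 → min 54208 | W₂..W₄: k=2: 0+69212+12·121·11=85184; k=3: 75504+0+12·52·11=82368 → min 82368.
Length 4: W₁..W₄: k=1: 0+82368+7·12·11=83292; k=2: 10164+69212+7·121·11=88693; k=3: 54208+0+7·52·11=58212 → min 58212.
Optimal order: (((W₁ W₂) W₃) W₄) with cost 58212.

58212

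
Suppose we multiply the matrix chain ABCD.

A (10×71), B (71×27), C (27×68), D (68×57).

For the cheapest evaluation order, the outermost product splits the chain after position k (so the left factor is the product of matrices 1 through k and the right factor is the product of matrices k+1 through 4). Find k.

Adjacent pairs: AB = 10·71·27 = 19170; BC = 71·27·68 = 130356; CD = 27·68·57 = 104652.
Length 3: A..C: k=1: 0+130356+10·71·68=178636; k=2: 19170+0+10·27·68=37530 → min 37530 | B..D: k=2: 0+104652+71·27·57=213921; k=3: 130356+0+71·68·57=405552 → min 213921.
Top-level splits: k=1: (A..A)·(B..D) → 0+213921+10·71·57 = 254391; k=2: (A..B)·(C..D) → 19170+104652+10·27·57 = 139212; k=3: (A..C)·(D..D) → 37530+0+10·68·57 = 76290.
Best split is after C, i.e. k = 3.

3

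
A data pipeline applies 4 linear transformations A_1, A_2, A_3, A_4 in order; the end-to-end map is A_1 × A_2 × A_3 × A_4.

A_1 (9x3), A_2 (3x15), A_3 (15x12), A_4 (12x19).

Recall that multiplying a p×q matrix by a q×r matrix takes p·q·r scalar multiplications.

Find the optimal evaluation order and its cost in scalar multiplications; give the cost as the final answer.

Adjacent pairs: A_1A_2 = 9·3·15 = 405; A_2A_3 = 3·15·12 = 540; A_3A_4 = 15·12·19 = 3420.
Length 3: A_1..A_3: k=1: 0+540+9·3·12=864; k=2: 405+0+9·15·12=2025 → min 864 | A_2..A_4: k=2: 0+3420+3·15·19=4275; k=3: 540+0+3·12·19=1224 → min 1224.
Length 4: A_1..A_4: k=1: 0+1224+9·3·19=1737; k=2: 405+3420+9·15·19=6390; k=3: 864+0+9·12·19=2916 → min 1737.
Optimal parenthesization: (A_1 × ((A_2 × A_3) × A_4)) with cost 1737.

1737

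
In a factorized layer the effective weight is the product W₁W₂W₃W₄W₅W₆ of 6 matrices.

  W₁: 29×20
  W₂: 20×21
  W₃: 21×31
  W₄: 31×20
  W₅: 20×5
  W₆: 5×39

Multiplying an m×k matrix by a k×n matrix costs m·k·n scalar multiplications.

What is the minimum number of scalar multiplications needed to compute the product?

Adjacent pairs: W₁W₂ = 29·20·21 = 12180; W₂W₃ = 20·21·31 = 13020; W₃W₄ = 21·31·20 = 13020; W₄W₅ = 31·20·5 = 3100; W₅W₆ = 20·5·39 = 3900.
Length 3: W₁..W₃: k=1: 0+13020+29·20·31=31000; k=2: 12180+0+29·21·31=31059 → min 31000 | W₂..W₄: k=2: 0+13020+20·21·20=21420; k=3: 13020+0+20·31·20=25420 → min 21420 | W₃..W₅: k=3: 0+3100+21·31·5=6355; k=4: 13020+0+21·20·5=15120 → min 6355 | W₄..W₆: k=4: 0+3900+31·20·39=28080; k=5: 3100+0+31·5·39=9145 → min 9145.
Length 4: W₁..W₄: k=1: 0+21420+29·20·20=33020; k=2: 12180+13020+29·21·20=37380; k=3: 31000+0+29·31·20=48980 → min 33020 | W₂..W₅: k=2: 0+6355+20·21·5=8455; k=3: 13020+3100+20·31·5=19220; k=4: 21420+0+20·20·5=23420 → min 8455 | W₃..W₆: k=3: 0+9145+21·31·39=34534; k=4: 13020+3900+21·20·39=33300; k=5: 6355+0+21·5·39=10450 → min 10450.
Length 5: W₁..W₅: k=1: 0+8455+29·20·5=11355; k=2: 12180+6355+29·21·5=21580; k=3: 31000+3100+29·31·5=38595; k=4: 33020+0+29·20·5=35920 → min 11355 | W₂..W₆: k=2: 0+10450+20·21·39=26830; k=3: 13020+9145+20·31·39=46345; k=4: 21420+3900+20·20·39=40920; k=5: 8455+0+20·5·39=12355 → min 12355.
Length 6: W₁..W₆: k=1: 0+12355+29·20·39=34975; k=2: 12180+10450+29·21·39=46381; k=3: 31000+9145+29·31·39=75206; k=4: 33020+3900+29·20·39=59540; k=5: 11355+0+29·5·39=17010 → min 17010.
Optimal order: ((W₁(W₂(W₃(W₄W₅))))W₆) with cost 17010.

17010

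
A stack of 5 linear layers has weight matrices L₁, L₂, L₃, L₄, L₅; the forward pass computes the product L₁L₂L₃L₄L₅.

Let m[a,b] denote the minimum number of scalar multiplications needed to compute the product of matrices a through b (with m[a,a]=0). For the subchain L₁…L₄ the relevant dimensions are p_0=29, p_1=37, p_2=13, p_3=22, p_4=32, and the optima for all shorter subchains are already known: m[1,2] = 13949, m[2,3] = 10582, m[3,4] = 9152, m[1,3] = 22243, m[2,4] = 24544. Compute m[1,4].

35165

m[1,4] = min over k∈[1,3] of m[1,k]+m[k+1,4]+p_{0}·p_k·p_{4}.
k=1: 0 + 24544 + 29·37·32 = 58880; k=2: 13949 + 9152 + 29·13·32 = 35165; k=3: 22243 + 0 + 29·22·32 = 42659.
Minimum: 35165 at k=2.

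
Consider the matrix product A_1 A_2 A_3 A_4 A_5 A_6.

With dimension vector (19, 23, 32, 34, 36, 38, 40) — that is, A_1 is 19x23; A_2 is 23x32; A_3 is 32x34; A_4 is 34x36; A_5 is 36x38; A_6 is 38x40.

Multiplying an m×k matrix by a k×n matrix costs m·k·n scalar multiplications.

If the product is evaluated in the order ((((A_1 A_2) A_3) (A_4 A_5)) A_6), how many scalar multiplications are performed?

134596

(A_1 A_2): 19×23 by 23×32 → 19×32, cost 19·23·32 = 13984
((A_1 A_2) A_3): 19×32 by 32×34 → 19×34, cost 19·32·34 = 20672; cumulative 34656
(A_4 A_5): 34×36 by 36×38 → 34×38, cost 34·36·38 = 46512
(((A_1 A_2) A_3) (A_4 A_5)): 19×34 by 34×38 → 19×38, cost 19·34·38 = 24548; cumulative 105716
((((A_1 A_2) A_3) (A_4 A_5)) A_6): 19×38 by 38×40 → 19×40, cost 19·38·40 = 28880; cumulative 134596
Total: 134596 scalar multiplications.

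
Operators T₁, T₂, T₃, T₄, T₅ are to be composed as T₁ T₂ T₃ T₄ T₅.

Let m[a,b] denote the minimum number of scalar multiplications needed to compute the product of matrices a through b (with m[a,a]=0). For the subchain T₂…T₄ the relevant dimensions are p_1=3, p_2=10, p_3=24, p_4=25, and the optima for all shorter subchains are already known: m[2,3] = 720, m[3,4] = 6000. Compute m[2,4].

m[2,4] = min over k∈[2,3] of m[2,k]+m[k+1,4]+p_{1}·p_k·p_{4}.
k=2: 0 + 6000 + 3·10·25 = 6750; k=3: 720 + 0 + 3·24·25 = 2520.
Minimum: 2520 at k=3.

2520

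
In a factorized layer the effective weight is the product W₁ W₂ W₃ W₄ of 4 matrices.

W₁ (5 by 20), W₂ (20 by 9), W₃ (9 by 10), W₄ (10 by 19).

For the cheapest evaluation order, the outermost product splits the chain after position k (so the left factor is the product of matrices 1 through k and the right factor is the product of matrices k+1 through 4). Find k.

3

Adjacent pairs: W₁W₂ = 5·20·9 = 900; W₂W₃ = 20·9·10 = 1800; W₃W₄ = 9·10·19 = 1710.
Length 3: W₁..W₃: k=1: 0+1800+5·20·10=2800; k=2: 900+0+5·9·10=1350 → min 1350 | W₂..W₄: k=2: 0+1710+20·9·19=5130; k=3: 1800+0+20·10·19=5600 → min 5130.
Top-level splits: k=1: (W₁..W₁)·(W₂..W₄) → 0+5130+5·20·19 = 7030; k=2: (W₁..W₂)·(W₃..W₄) → 900+1710+5·9·19 = 3465; k=3: (W₁..W₃)·(W₄..W₄) → 1350+0+5·10·19 = 2300.
Best split is after W₃, i.e. k = 3.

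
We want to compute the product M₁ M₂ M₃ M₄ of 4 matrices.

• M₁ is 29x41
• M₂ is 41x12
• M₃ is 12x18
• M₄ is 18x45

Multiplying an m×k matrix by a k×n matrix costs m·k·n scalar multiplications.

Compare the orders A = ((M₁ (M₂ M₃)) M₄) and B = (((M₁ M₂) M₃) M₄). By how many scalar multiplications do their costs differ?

Order A = ((M₁ (M₂ M₃)) M₄): (M₂ M₃): 41×12 by 12×18 → 41×18, cost 41·12·18 = 8856; (M₁ (M₂ M₃)): 29×41 by 41×18 → 29×18, cost 29·41·18 = 21402; cumulative 30258; ((M₁ (M₂ M₃)) M₄): 29×18 by 18×45 → 29×45, cost 29·18·45 = 23490; cumulative 53748. Total 53748.
Order B = (((M₁ M₂) M₃) M₄): (M₁ M₂): 29×41 by 41×12 → 29×12, cost 29·41·12 = 14268; ((M₁ M₂) M₃): 29×12 by 12×18 → 29×18, cost 29·12·18 = 6264; cumulative 20532; (((M₁ M₂) M₃) M₄): 29×18 by 18×45 → 29×45, cost 29·18·45 = 23490; cumulative 44022. Total 44022.
Difference: |53748 − 44022| = 9726.

9726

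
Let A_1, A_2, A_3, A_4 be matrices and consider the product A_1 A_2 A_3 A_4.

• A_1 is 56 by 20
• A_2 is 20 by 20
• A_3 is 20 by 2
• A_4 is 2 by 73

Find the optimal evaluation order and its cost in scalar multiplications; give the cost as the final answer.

Adjacent pairs: A_1A_2 = 56·20·20 = 22400; A_2A_3 = 20·20·2 = 800; A_3A_4 = 20·2·73 = 2920.
Length 3: A_1..A_3: k=1: 0+800+56·20·2=3040; k=2: 22400+0+56·20·2=24640 → min 3040 | A_2..A_4: k=2: 0+2920+20·20·73=32120; k=3: 800+0+20·2·73=3720 → min 3720.
Length 4: A_1..A_4: k=1: 0+3720+56·20·73=85480; k=2: 22400+2920+56·20·73=107080; k=3: 3040+0+56·2·73=11216 → min 11216.
Optimal parenthesization: ((A_1 (A_2 A_3)) A_4) with cost 11216.

11216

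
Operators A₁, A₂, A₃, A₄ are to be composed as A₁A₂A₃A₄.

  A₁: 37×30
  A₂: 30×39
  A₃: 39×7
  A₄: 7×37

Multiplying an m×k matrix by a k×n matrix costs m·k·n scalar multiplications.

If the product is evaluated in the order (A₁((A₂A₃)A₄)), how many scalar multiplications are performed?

(A₂A₃): 30×39 by 39×7 → 30×7, cost 30·39·7 = 8190
((A₂A₃)A₄): 30×7 by 7×37 → 30×37, cost 30·7·37 = 7770; cumulative 15960
(A₁((A₂A₃)A₄)): 37×30 by 30×37 → 37×37, cost 37·30·37 = 41070; cumulative 57030
Total: 57030 scalar multiplications.

57030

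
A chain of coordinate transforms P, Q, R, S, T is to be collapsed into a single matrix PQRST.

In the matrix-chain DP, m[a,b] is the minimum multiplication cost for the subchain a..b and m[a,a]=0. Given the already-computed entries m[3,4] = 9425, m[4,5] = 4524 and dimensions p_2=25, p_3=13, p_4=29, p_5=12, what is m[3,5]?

m[3,5] = min over k∈[3,4] of m[3,k]+m[k+1,5]+p_{2}·p_k·p_{5}.
k=3: 0 + 4524 + 25·13·12 = 8424; k=4: 9425 + 0 + 25·29·12 = 18125.
Minimum: 8424 at k=3.

8424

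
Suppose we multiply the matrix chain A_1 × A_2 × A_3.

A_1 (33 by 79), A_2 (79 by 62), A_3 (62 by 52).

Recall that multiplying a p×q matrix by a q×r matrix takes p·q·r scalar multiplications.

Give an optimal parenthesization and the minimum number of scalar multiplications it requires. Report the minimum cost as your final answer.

(A_1 × (A_2 × A_3)): cost 390260.
((A_1 × A_2) × A_3): cost 268026.
Optimal: ((A_1 × A_2) × A_3) with cost 268026.

268026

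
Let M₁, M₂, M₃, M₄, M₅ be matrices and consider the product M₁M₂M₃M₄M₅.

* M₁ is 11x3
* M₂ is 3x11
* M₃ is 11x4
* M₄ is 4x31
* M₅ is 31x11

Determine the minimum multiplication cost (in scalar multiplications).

Adjacent pairs: M₁M₂ = 11·3·11 = 363; M₂M₃ = 3·11·4 = 132; M₃M₄ = 11·4·31 = 1364; M₄M₅ = 4·31·11 = 1364.
Length 3: M₁..M₃: k=1: 0+132+11·3·4=264; k=2: 363+0+11·11·4=847 → min 264 | M₂..M₄: k=2: 0+1364+3·11·31=2387; k=3: 132+0+3·4·31=504 → min 504 | M₃..M₅: k=3: 0+1364+11·4·11=1848; k=4: 1364+0+11·31·11=5115 → min 1848.
Length 4: M₁..M₄: k=1: 0+504+11·3·31=1527; k=2: 363+1364+11·11·31=5478; k=3: 264+0+11·4·31=1628 → min 1527 | M₂..M₅: k=2: 0+1848+3·11·11=2211; k=3: 132+1364+3·4·11=1628; k=4: 504+0+3·31·11=1527 → min 1527.
Length 5: M₁..M₅: k=1: 0+1527+11·3·11=1890; k=2: 363+1848+11·11·11=3542; k=3: 264+1364+11·4·11=2112; k=4: 1527+0+11·31·11=5278 → min 1890.
Optimal order: (M₁(((M₂M₃)M₄)M₅)) with cost 1890.

1890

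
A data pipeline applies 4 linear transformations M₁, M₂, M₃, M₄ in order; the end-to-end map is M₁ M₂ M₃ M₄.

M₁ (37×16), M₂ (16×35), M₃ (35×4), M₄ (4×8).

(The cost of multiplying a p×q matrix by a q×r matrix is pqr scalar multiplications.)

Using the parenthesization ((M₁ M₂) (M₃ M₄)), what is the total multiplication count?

(M₁ M₂): 37×16 by 16×35 → 37×35, cost 37·16·35 = 20720
(M₃ M₄): 35×4 by 4×8 → 35×8, cost 35·4·8 = 1120
((M₁ M₂) (M₃ M₄)): 37×35 by 35×8 → 37×8, cost 37·35·8 = 10360; cumulative 32200
Total: 32200 scalar multiplications.

32200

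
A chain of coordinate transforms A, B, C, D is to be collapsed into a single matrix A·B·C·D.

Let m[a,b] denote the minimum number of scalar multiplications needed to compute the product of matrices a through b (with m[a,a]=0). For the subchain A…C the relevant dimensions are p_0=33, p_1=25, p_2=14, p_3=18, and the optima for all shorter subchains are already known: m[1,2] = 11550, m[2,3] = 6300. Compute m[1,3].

m[1,3] = min over k∈[1,2] of m[1,k]+m[k+1,3]+p_{0}·p_k·p_{3}.
k=1: 0 + 6300 + 33·25·18 = 21150; k=2: 11550 + 0 + 33·14·18 = 19866.
Minimum: 19866 at k=2.

19866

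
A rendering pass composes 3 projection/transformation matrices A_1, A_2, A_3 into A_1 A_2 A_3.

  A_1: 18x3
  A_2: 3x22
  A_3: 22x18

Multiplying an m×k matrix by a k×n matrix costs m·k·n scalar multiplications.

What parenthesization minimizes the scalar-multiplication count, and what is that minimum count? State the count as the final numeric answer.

(A_1 (A_2 A_3)): cost 2160.
((A_1 A_2) A_3): cost 8316.
Optimal: (A_1 (A_2 A_3)) with cost 2160.

2160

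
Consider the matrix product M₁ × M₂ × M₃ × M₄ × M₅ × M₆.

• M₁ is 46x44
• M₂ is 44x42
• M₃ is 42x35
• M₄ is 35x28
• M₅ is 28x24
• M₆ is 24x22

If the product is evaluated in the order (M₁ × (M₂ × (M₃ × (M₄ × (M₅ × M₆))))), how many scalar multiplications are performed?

153868

(M₅ × M₆): 28×24 by 24×22 → 28×22, cost 28·24·22 = 14784
(M₄ × (M₅ × M₆)): 35×28 by 28×22 → 35×22, cost 35·28·22 = 21560; cumulative 36344
(M₃ × (M₄ × (M₅ × M₆))): 42×35 by 35×22 → 42×22, cost 42·35·22 = 32340; cumulative 68684
(M₂ × (M₃ × (M₄ × (M₅ × M₆)))): 44×42 by 42×22 → 44×22, cost 44·42·22 = 40656; cumulative 109340
(M₁ × (M₂ × (M₃ × (M₄ × (M₅ × M₆))))): 46×44 by 44×22 → 46×22, cost 46·44·22 = 44528; cumulative 153868
Total: 153868 scalar multiplications.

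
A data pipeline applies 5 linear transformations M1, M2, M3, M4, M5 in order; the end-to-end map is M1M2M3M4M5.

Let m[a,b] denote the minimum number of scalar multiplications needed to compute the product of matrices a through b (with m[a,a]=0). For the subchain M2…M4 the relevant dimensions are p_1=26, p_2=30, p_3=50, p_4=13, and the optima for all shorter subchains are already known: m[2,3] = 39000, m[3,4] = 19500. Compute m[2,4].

29640

m[2,4] = min over k∈[2,3] of m[2,k]+m[k+1,4]+p_{1}·p_k·p_{4}.
k=2: 0 + 19500 + 26·30·13 = 29640; k=3: 39000 + 0 + 26·50·13 = 55900.
Minimum: 29640 at k=2.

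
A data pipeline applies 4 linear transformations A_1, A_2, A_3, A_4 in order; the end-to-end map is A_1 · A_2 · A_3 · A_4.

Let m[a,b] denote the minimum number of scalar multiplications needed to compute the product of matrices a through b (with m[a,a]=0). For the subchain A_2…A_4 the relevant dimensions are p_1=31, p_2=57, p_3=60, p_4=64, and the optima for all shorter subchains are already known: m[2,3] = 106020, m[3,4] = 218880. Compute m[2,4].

m[2,4] = min over k∈[2,3] of m[2,k]+m[k+1,4]+p_{1}·p_k·p_{4}.
k=2: 0 + 218880 + 31·57·64 = 331968; k=3: 106020 + 0 + 31·60·64 = 225060.
Minimum: 225060 at k=3.

225060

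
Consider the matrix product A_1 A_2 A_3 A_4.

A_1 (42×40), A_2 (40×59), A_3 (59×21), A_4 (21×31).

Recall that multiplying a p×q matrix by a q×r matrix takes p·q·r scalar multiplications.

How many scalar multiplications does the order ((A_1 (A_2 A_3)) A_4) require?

112182

(A_2 A_3): 40×59 by 59×21 → 40×21, cost 40·59·21 = 49560
(A_1 (A_2 A_3)): 42×40 by 40×21 → 42×21, cost 42·40·21 = 35280; cumulative 84840
((A_1 (A_2 A_3)) A_4): 42×21 by 21×31 → 42×31, cost 42·21·31 = 27342; cumulative 112182
Total: 112182 scalar multiplications.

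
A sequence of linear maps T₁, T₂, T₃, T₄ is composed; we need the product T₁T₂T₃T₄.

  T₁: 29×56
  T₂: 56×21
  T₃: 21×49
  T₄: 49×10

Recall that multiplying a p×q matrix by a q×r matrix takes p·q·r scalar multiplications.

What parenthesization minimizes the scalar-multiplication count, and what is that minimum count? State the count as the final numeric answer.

38290

Adjacent pairs: T₁T₂ = 29·56·21 = 34104; T₂T₃ = 56·21·49 = 57624; T₃T₄ = 21·49·10 = 10290.
Length 3: T₁..T₃: k=1: 0+57624+29·56·49=137200; k=2: 34104+0+29·21·49=63945 → min 63945 | T₂..T₄: k=2: 0+10290+56·21·10=22050; k=3: 57624+0+56·49·10=85064 → min 22050.
Length 4: T₁..T₄: k=1: 0+22050+29·56·10=38290; k=2: 34104+10290+29·21·10=50484; k=3: 63945+0+29·49·10=78155 → min 38290.
Optimal parenthesization: (T₁(T₂(T₃T₄))) with cost 38290.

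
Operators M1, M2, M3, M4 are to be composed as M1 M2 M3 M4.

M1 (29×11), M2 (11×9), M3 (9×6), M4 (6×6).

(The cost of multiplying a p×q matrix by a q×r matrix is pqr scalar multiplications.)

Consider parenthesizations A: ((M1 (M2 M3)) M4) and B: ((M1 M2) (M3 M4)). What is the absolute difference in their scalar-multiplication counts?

1209

Order A = ((M1 (M2 M3)) M4): (M2 M3): 11×9 by 9×6 → 11×6, cost 11·9·6 = 594; (M1 (M2 M3)): 29×11 by 11×6 → 29×6, cost 29·11·6 = 1914; cumulative 2508; ((M1 (M2 M3)) M4): 29×6 by 6×6 → 29×6, cost 29·6·6 = 1044; cumulative 3552. Total 3552.
Order B = ((M1 M2) (M3 M4)): (M1 M2): 29×11 by 11×9 → 29×9, cost 29·11·9 = 2871; (M3 M4): 9×6 by 6×6 → 9×6, cost 9·6·6 = 324; ((M1 M2) (M3 M4)): 29×9 by 9×6 → 29×6, cost 29·9·6 = 1566; cumulative 4761. Total 4761.
Difference: |3552 − 4761| = 1209.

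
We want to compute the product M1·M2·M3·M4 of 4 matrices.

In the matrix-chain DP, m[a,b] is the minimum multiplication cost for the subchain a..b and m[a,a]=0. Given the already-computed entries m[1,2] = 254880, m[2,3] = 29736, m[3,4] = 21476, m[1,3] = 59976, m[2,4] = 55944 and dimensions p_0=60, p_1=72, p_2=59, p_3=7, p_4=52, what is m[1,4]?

m[1,4] = min over k∈[1,3] of m[1,k]+m[k+1,4]+p_{0}·p_k·p_{4}.
k=1: 0 + 55944 + 60·72·52 = 280584; k=2: 254880 + 21476 + 60·59·52 = 460436; k=3: 59976 + 0 + 60·7·52 = 81816.
Minimum: 81816 at k=3.

81816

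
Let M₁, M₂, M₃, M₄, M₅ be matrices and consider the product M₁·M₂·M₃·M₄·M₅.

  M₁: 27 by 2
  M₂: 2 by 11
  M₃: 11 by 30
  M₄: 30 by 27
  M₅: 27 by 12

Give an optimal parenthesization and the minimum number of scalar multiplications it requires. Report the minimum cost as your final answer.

Adjacent pairs: M₁M₂ = 27·2·11 = 594; M₂M₃ = 2·11·30 = 660; M₃M₄ = 11·30·27 = 8910; M₄M₅ = 30·27·12 = 9720.
Length 3: M₁..M₃: k=1: 0+660+27·2·30=2280; k=2: 594+0+27·11·30=9504 → min 2280 | M₂..M₄: k=2: 0+8910+2·11·27=9504; k=3: 660+0+2·30·27=2280 → min 2280 | M₃..M₅: k=3: 0+9720+11·30·12=13680; k=4: 8910+0+11·27·12=12474 → min 12474.
Length 4: M₁..M₄: k=1: 0+2280+27·2·27=3738; k=2: 594+8910+27·11·27=17523; k=3: 2280+0+27·30·27=24150 → min 3738 | M₂..M₅: k=2: 0+12474+2·11·12=12738; k=3: 660+9720+2·30·12=11100; k=4: 2280+0+2·27·12=2928 → min 2928.
Length 5: M₁..M₅: k=1: 0+2928+27·2·12=3576; k=2: 594+12474+27·11·12=16632; k=3: 2280+9720+27·30·12=21720; k=4: 3738+0+27·27·12=12486 → min 3576.
Optimal parenthesization: (M₁·(((M₂·M₃)·M₄)·M₅)) with cost 3576.

3576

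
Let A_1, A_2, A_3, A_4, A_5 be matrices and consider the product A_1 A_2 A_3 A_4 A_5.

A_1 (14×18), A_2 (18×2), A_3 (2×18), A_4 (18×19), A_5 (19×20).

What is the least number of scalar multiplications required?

2508

Adjacent pairs: A_1A_2 = 14·18·2 = 504; A_2A_3 = 18·2·18 = 648; A_3A_4 = 2·18·19 = 684; A_4A_5 = 18·19·20 = 6840.
Length 3: A_1..A_3: k=1: 0+648+14·18·18=5184; k=2: 504+0+14·2·18=1008 → min 1008 | A_2..A_4: k=2: 0+684+18·2·19=1368; k=3: 648+0+18·18·19=6804 → min 1368 | A_3..A_5: k=3: 0+6840+2·18·20=7560; k=4: 684+0+2·19·20=1444 → min 1444.
Length 4: A_1..A_4: k=1: 0+1368+14·18·19=6156; k=2: 504+684+14·2·19=1720; k=3: 1008+0+14·18·19=5796 → min 1720 | A_2..A_5: k=2: 0+1444+18·2·20=2164; k=3: 648+6840+18·18·20=13968; k=4: 1368+0+18·19·20=8208 → min 2164.
Length 5: A_1..A_5: k=1: 0+2164+14·18·20=7204; k=2: 504+1444+14·2·20=2508; k=3: 1008+6840+14·18·20=12888; k=4: 1720+0+14·19·20=7040 → min 2508.
Optimal order: ((A_1 A_2) ((A_3 A_4) A_5)) with cost 2508.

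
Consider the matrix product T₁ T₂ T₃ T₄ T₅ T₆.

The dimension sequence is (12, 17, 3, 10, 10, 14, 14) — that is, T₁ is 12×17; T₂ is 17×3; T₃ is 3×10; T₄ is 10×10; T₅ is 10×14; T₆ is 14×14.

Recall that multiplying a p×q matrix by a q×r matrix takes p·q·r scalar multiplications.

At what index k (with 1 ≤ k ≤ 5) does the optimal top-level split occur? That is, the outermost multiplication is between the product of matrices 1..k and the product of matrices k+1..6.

2

Adjacent pairs: T₁T₂ = 12·17·3 = 612; T₂T₃ = 17·3·10 = 510; T₃T₄ = 3·10·10 = 300; T₄T₅ = 10·10·14 = 1400; T₅T₆ = 10·14·14 = 1960.
Length 3: T₁..T₃: k=1: 0+510+12·17·10=2550; k=2: 612+0+12·3·10=972 → min 972 | T₂..T₄: k=2: 0+300+17·3·10=810; k=3: 510+0+17·10·10=2210 → min 810 | T₃..T₅: k=3: 0+1400+3·10·14=1820; k=4: 300+0+3·10·14=720 → min 720 | T₄..T₆: k=4: 0+1960+10·10·14=3360; k=5: 1400+0+10·14·14=3360 → min 3360.
Length 4: T₁..T₄: k=1: 0+810+12·17·10=2850; k=2: 612+300+12·3·10=1272; k=3: 972+0+12·10·10=2172 → min 1272 | T₂..T₅: k=2: 0+720+17·3·14=1434; k=3: 510+1400+17·10·14=4290; k=4: 810+0+17·10·14=3190 → min 1434 | T₃..T₆: k=3: 0+3360+3·10·14=3780; k=4: 300+1960+3·10·14=2680; k=5: 720+0+3·14·14=1308 → min 1308.
Length 5: T₁..T₅: k=1: 0+1434+12·17·14=4290; k=2: 612+720+12·3·14=1836; k=3: 972+1400+12·10·14=4052; k=4: 1272+0+12·10·14=2952 → min 1836 | T₂..T₆: k=2: 0+1308+17·3·14=2022; k=3: 510+3360+17·10·14=6250; k=4: 810+1960+17·10·14=5150; k=5: 1434+0+17·14·14=4766 → min 2022.
Top-level splits: k=1: (T₁..T₁)·(T₂..T₆) → 0+2022+12·17·14 = 4878; k=2: (T₁..T₂)·(T₃..T₆) → 612+1308+12·3·14 = 2424; k=3: (T₁..T₃)·(T₄..T₆) → 972+3360+12·10·14 = 6012; k=4: (T₁..T₄)·(T₅..T₆) → 1272+1960+12·10·14 = 4912; k=5: (T₁..T₅)·(T₆..T₆) → 1836+0+12·14·14 = 4188.
Best split is after T₂, i.e. k = 2.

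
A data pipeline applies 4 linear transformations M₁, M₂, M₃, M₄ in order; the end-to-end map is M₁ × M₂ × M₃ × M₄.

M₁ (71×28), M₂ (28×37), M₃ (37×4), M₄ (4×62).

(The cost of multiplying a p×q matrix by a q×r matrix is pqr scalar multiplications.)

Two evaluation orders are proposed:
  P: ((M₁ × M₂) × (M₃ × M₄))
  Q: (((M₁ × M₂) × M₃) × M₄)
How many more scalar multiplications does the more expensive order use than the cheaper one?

Order P = ((M₁ × M₂) × (M₃ × M₄)): (M₁ × M₂): 71×28 by 28×37 → 71×37, cost 71·28·37 = 73556; (M₃ × M₄): 37×4 by 4×62 → 37×62, cost 37·4·62 = 9176; ((M₁ × M₂) × (M₃ × M₄)): 71×37 by 37×62 → 71×62, cost 71·37·62 = 162874; cumulative 245606. Total 245606.
Order Q = (((M₁ × M₂) × M₃) × M₄): (M₁ × M₂): 71×28 by 28×37 → 71×37, cost 71·28·37 = 73556; ((M₁ × M₂) × M₃): 71×37 by 37×4 → 71×4, cost 71·37·4 = 10508; cumulative 84064; (((M₁ × M₂) × M₃) × M₄): 71×4 by 4×62 → 71×62, cost 71·4·62 = 17608; cumulative 101672. Total 101672.
Difference: |245606 − 101672| = 143934.

143934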